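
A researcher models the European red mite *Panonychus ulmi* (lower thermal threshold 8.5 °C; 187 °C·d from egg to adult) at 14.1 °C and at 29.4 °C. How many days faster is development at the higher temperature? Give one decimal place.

24.4 days

At 14.1 °C: 187 / (14.1 − 8.5) = 187 / 5.6 = 33.393 d.
At 29.4 °C: 187 / (29.4 − 8.5) = 187 / 20.9 = 8.947 d.
Difference = |33.393 − 8.947| = 24.445 ≈ 24.4 days.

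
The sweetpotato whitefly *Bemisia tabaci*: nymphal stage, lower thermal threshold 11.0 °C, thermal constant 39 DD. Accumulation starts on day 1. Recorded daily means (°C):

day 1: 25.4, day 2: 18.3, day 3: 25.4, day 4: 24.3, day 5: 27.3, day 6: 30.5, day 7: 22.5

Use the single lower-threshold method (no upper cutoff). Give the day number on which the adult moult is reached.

day 4

Daily DD above 11.0 °C: 14.4, 7.3, 14.4, 13.3, 16.3, 19.5, 11.5.
Cumulative: 14.4, 21.7, 36.1, 49.4, 65.7, 85.2, 96.7.
The total first reaches 39 DD on day 4.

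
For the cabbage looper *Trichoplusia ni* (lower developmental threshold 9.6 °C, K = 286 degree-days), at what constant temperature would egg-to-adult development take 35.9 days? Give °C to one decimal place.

17.6 °C

Required daily accumulation = 286 / 35.9 = 7.967 DD/day.
T = T_base + 7.967 = 9.6 + 7.967 = 17.567 ≈ 17.6 °C.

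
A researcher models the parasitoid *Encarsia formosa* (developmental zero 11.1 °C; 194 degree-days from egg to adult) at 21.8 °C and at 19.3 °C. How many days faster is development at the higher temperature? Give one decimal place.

At 21.8 °C: 194 / (21.8 − 11.1) = 194 / 10.7 = 18.131 d.
At 19.3 °C: 194 / (19.3 − 11.1) = 194 / 8.2 = 23.659 d.
Difference = |18.131 − 23.659| = 5.528 ≈ 5.5 days.

5.5 days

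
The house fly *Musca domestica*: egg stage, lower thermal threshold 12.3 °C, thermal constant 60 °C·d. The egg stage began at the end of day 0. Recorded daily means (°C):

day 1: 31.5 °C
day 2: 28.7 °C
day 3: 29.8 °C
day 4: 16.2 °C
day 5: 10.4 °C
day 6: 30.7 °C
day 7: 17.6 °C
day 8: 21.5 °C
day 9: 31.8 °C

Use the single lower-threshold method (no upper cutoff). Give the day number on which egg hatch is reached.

Daily DD above 12.3 °C: 19.2, 16.4, 17.5, 3.9, 0.0, 18.4, 5.3, 9.2, 19.5.
Cumulative: 19.2, 35.6, 53.1, 57.0, 57.0, 75.4, 80.7, 89.9, 109.4.
The total first reaches 60 DD on day 6.

day 6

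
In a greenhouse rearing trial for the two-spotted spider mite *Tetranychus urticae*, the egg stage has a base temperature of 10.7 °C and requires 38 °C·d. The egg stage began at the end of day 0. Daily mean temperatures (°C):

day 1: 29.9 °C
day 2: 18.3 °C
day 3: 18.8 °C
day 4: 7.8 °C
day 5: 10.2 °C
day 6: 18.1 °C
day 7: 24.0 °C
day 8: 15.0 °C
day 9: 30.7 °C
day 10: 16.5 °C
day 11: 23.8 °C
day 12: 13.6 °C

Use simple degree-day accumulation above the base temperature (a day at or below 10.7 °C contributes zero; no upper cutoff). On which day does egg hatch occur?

day 6

Daily DD above 10.7 °C: 19.2, 7.6, 8.1, 0.0, 0.0, 7.4, 13.3, 4.3, 20.0, 5.8, 13.1, 2.9.
Cumulative: 19.2, 26.8, 34.9, 34.9, 34.9, 42.3, 55.6, 59.9, 79.9, 85.7, 98.8, 101.7.
The total first reaches 38 DD on day 6.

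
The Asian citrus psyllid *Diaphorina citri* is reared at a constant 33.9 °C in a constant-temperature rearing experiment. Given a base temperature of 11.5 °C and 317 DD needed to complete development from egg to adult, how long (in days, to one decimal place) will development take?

Daily accumulation = 33.9 − 11.5 = 22.4 DD/day.
Duration = 317 / 22.4 = 14.152 ≈ 14.2 days.

14.2 days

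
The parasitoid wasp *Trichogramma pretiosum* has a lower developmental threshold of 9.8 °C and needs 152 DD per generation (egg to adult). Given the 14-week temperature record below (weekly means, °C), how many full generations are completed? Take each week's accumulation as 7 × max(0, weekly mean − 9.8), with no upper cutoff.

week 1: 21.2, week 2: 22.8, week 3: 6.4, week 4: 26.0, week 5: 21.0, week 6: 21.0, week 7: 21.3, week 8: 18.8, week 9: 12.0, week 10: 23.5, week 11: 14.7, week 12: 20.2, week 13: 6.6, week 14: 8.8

5 generations

Weekly DD (7 × max(0, T̄ − 9.8)): 79.8, 91.0, 0.0, 113.4, 78.4, 78.4, 80.5, 63.0, 15.4, 95.9, 34.3, 72.8, 0.0, 0.0.
Season total = 802.9 DD.
Complete generations = ⌊802.9 / 152⌋ = 5.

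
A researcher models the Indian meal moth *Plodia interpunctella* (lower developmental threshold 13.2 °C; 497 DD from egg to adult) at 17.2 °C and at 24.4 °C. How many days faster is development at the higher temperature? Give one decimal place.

At 17.2 °C: 497 / (17.2 − 13.2) = 497 / 4.0 = 124.250 d.
At 24.4 °C: 497 / (24.4 − 13.2) = 497 / 11.2 = 44.375 d.
Difference = |124.250 − 44.375| = 79.875 ≈ 79.9 days.

79.9 days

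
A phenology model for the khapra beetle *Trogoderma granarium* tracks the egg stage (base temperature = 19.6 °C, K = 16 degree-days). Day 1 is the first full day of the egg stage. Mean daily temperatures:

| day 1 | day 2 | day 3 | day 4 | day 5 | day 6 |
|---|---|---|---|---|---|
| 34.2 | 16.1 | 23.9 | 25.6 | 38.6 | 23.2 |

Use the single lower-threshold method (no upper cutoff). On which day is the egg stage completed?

day 3

Daily DD above 19.6 °C: 14.6, 0.0, 4.3, 6.0, 19.0, 3.6.
Cumulative: 14.6, 14.6, 18.9, 24.9, 43.9, 47.5.
The total first reaches 16 DD on day 3.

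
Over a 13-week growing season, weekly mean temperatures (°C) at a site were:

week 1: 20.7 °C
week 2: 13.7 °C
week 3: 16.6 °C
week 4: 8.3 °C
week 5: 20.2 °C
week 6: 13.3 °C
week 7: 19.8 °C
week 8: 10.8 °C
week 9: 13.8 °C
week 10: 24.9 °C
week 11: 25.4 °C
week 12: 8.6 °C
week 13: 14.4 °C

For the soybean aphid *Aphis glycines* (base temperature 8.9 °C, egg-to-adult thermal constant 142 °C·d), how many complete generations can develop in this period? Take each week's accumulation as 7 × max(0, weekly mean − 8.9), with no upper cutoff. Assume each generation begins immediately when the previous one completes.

4 generations

Weekly DD (7 × max(0, T̄ − 8.9)): 82.6, 33.6, 53.9, 0.0, 79.1, 30.8, 76.3, 13.3, 34.3, 112.0, 115.5, 0.0, 38.5.
Season total = 669.9 DD.
Complete generations = ⌊669.9 / 142⌋ = 4.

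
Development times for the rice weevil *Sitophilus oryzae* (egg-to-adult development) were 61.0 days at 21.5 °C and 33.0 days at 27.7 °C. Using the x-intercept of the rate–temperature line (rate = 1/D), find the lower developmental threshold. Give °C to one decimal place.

Under the model K = D·(T − T_b), so D₁·(T₁ − T_b) = D₂·(T₂ − T_b).
61.0·(21.5 − T_b) = 33.0·(27.7 − T_b)
T_b = (61.0·21.5 − 33.0·27.7) / (61.0 − 33.0) = 397.40 / 28.0 = 14.193 °C ≈ 14.2 °C.

14.2 °C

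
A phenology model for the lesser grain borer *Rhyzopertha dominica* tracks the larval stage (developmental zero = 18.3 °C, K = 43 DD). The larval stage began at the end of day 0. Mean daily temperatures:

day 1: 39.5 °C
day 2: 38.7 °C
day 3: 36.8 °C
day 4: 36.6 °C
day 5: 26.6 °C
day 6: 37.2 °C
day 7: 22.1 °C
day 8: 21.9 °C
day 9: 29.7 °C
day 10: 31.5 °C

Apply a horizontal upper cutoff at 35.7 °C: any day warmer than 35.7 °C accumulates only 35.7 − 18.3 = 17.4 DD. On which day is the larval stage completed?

day 3

Daily DD above 18.3 °C (capped at 17.4): 17.4, 17.4, 17.4, 17.4, 8.3, 17.4, 3.8, 3.6, 11.4, 13.2.
Cumulative: 17.4, 34.8, 52.2, 69.6, 77.9, 95.3, 99.1, 102.7, 114.1, 127.3.
The total first reaches 43 DD on day 3.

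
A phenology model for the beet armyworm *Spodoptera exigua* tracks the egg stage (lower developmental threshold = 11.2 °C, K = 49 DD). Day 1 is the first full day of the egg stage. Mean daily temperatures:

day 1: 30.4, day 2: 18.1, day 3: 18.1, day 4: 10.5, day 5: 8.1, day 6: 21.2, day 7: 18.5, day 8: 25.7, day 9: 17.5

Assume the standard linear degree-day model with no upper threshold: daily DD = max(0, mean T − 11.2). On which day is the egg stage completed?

Daily DD above 11.2 °C: 19.2, 6.9, 6.9, 0.0, 0.0, 10.0, 7.3, 14.5, 6.3.
Cumulative: 19.2, 26.1, 33.0, 33.0, 33.0, 43.0, 50.3, 64.8, 71.1.
The total first reaches 49 DD on day 7.

day 7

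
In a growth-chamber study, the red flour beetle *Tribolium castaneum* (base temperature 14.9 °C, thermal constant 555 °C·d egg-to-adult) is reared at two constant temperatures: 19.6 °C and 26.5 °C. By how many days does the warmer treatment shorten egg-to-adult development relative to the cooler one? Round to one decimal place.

70.2 days

At 19.6 °C: 555 / (19.6 − 14.9) = 555 / 4.7 = 118.085 d.
At 26.5 °C: 555 / (26.5 − 14.9) = 555 / 11.6 = 47.845 d.
Difference = |118.085 − 47.845| = 70.240 ≈ 70.2 days.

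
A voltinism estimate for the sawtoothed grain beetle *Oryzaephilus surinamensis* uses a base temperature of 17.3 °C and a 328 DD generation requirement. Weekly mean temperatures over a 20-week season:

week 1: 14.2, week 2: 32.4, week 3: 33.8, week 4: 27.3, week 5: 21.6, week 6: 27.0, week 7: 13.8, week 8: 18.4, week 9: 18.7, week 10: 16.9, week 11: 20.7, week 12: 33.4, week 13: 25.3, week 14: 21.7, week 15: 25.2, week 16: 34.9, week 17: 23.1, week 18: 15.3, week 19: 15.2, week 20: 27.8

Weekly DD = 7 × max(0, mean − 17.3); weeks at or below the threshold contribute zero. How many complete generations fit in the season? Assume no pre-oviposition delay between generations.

2 generations

Weekly DD (7 × max(0, T̄ − 17.3)): 0.0, 105.7, 115.5, 70.0, 30.1, 67.9, 0.0, 7.7, 9.8, 0.0, 23.8, 112.7, 56.0, 30.8, 55.3, 123.2, 40.6, 0.0, 0.0, 73.5.
Season total = 922.6 DD.
Complete generations = ⌊922.6 / 328⌋ = 2.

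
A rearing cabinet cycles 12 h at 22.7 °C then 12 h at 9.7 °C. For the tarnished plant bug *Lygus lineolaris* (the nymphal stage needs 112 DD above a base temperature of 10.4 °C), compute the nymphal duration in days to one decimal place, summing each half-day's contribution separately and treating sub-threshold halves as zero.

Day half: max(0, 22.7 − 10.4) × 0.5 = 12.3 × 0.5 = 6.15 DD.
Night half: max(0, 9.7 − 10.4) × 0.5 = 0.0 × 0.5 = 0.00 DD.
Per 24 h: 6.15 DD/day.
Duration = 112 / 6.15 = 18.211 ≈ 18.2 days.

18.2 days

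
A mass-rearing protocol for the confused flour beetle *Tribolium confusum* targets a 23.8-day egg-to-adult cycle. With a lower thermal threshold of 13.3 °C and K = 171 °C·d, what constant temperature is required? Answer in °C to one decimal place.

Required daily accumulation = 171 / 23.8 = 7.185 DD/day.
T = T_base + 7.185 = 13.3 + 7.185 = 20.485 ≈ 20.5 °C.

20.5 °C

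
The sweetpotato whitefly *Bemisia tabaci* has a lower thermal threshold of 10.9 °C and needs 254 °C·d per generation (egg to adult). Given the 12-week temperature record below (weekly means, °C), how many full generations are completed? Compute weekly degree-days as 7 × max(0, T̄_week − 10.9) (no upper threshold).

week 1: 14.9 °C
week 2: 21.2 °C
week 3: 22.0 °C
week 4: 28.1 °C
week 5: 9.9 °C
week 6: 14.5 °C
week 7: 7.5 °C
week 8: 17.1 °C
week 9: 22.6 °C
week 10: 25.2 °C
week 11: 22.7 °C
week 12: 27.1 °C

2 generations

Weekly DD (7 × max(0, T̄ − 10.9)): 28.0, 72.1, 77.7, 120.4, 0.0, 25.2, 0.0, 43.4, 81.9, 100.1, 82.6, 113.4.
Season total = 744.8 DD.
Complete generations = ⌊744.8 / 254⌋ = 2.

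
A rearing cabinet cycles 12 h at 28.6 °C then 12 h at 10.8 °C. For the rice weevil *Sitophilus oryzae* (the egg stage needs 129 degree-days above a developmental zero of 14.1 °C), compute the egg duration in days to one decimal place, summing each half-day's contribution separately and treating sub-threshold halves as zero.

Day half: max(0, 28.6 − 14.1) × 0.5 = 14.5 × 0.5 = 7.25 DD.
Night half: max(0, 10.8 − 14.1) × 0.5 = 0.0 × 0.5 = 0.00 DD.
Per 24 h: 7.25 DD/day.
Duration = 129 / 7.25 = 17.793 ≈ 17.8 days.

17.8 days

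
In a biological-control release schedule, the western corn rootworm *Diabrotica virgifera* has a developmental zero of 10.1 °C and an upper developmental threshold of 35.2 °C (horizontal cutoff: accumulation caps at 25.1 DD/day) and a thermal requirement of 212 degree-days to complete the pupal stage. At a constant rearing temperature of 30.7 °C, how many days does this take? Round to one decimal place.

Daily accumulation = 30.7 − 10.1 = 20.6 DD/day.
Duration = 212 / 20.6 = 10.291 ≈ 10.3 days.

10.3 days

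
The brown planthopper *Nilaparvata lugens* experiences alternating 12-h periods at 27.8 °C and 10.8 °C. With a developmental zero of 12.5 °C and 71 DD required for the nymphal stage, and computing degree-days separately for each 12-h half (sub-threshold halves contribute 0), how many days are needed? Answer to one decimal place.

9.3 days

Day half: max(0, 27.8 − 12.5) × 0.5 = 15.3 × 0.5 = 7.65 DD.
Night half: max(0, 10.8 − 12.5) × 0.5 = 0.0 × 0.5 = 0.00 DD.
Per 24 h: 7.65 DD/day.
Duration = 71 / 7.65 = 9.281 ≈ 9.3 days.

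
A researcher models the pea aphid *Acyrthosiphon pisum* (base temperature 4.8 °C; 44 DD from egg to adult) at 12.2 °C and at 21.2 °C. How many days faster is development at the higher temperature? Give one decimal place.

At 12.2 °C: 44 / (12.2 − 4.8) = 44 / 7.4 = 5.946 d.
At 21.2 °C: 44 / (21.2 − 4.8) = 44 / 16.4 = 2.683 d.
Difference = |5.946 − 2.683| = 3.263 ≈ 3.3 days.

3.3 days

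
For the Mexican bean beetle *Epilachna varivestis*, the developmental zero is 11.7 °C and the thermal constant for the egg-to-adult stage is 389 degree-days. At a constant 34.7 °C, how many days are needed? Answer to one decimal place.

16.9 days

Daily accumulation = 34.7 − 11.7 = 23.0 DD/day.
Duration = 389 / 23.0 = 16.913 ≈ 16.9 days.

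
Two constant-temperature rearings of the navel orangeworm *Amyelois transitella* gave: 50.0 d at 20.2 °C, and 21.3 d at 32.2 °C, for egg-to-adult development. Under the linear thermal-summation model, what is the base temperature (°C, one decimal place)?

Under the model K = D·(T − T_b), so D₁·(T₁ − T_b) = D₂·(T₂ − T_b).
50.0·(20.2 − T_b) = 21.3·(32.2 − T_b)
T_b = (50.0·20.2 − 21.3·32.2) / (50.0 − 21.3) = 324.14 / 28.7 = 11.294 °C ≈ 11.3 °C.

11.3 °C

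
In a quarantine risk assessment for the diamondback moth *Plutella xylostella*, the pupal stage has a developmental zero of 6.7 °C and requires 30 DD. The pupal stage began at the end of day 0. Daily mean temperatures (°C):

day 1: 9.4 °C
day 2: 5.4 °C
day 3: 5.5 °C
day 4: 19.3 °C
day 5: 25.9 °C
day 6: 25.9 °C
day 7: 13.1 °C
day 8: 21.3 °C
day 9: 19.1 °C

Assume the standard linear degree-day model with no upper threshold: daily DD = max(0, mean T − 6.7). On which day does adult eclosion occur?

Daily DD above 6.7 °C: 2.7, 0.0, 0.0, 12.6, 19.2, 19.2, 6.4, 14.6, 12.4.
Cumulative: 2.7, 2.7, 2.7, 15.3, 34.5, 53.7, 60.1, 74.7, 87.1.
The total first reaches 30 DD on day 5.

day 5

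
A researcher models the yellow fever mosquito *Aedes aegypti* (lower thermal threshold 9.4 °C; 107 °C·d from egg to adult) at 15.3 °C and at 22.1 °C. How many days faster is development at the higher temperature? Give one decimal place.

At 15.3 °C: 107 / (15.3 − 9.4) = 107 / 5.9 = 18.136 d.
At 22.1 °C: 107 / (22.1 − 9.4) = 107 / 12.7 = 8.425 d.
Difference = |18.136 − 8.425| = 9.710 ≈ 9.7 days.

9.7 days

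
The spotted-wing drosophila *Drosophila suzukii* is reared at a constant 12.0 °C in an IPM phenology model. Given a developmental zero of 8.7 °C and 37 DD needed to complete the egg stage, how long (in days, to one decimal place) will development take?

11.2 days

Daily accumulation = 12.0 − 8.7 = 3.3 DD/day.
Duration = 37 / 3.3 = 11.212 ≈ 11.2 days.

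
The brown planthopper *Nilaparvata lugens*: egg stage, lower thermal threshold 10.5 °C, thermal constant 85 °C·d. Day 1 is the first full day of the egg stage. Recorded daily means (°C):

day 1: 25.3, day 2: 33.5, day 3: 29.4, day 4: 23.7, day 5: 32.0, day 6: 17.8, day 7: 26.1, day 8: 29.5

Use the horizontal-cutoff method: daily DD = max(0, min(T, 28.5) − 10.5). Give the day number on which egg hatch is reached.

day 6

Daily DD above 10.5 °C (capped at 18.0): 14.8, 18.0, 18.0, 13.2, 18.0, 7.3, 15.6, 18.0.
Cumulative: 14.8, 32.8, 50.8, 64.0, 82.0, 89.3, 104.9, 122.9.
The total first reaches 85 DD on day 6.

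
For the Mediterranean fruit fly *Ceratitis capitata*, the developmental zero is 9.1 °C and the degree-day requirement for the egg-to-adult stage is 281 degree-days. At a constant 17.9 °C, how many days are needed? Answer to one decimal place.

Daily accumulation = 17.9 − 9.1 = 8.8 DD/day.
Duration = 281 / 8.8 = 31.932 ≈ 31.9 days.

31.9 days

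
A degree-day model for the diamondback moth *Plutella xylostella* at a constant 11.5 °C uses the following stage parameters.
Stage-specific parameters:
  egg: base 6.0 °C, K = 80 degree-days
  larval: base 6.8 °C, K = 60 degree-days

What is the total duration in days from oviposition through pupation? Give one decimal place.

egg: 80 / (11.5 − 6.0) = 80 / 5.5 = 14.545 d.
larval: 60 / (11.5 − 6.8) = 60 / 4.7 = 12.766 d.
Sum = 27.311 ≈ 27.3 days.

27.3 days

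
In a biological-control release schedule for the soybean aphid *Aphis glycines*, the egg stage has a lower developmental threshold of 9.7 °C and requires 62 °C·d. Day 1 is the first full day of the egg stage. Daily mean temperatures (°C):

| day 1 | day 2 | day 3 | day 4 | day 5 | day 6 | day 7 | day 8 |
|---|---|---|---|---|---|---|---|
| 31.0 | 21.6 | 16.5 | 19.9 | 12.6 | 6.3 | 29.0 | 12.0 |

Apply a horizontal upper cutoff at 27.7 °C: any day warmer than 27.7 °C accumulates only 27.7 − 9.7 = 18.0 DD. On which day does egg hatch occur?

Daily DD above 9.7 °C (capped at 18.0): 18.0, 11.9, 6.8, 10.2, 2.9, 0.0, 18.0, 2.3.
Cumulative: 18.0, 29.9, 36.7, 46.9, 49.8, 49.8, 67.8, 70.1.
The total first reaches 62 DD on day 7.

day 7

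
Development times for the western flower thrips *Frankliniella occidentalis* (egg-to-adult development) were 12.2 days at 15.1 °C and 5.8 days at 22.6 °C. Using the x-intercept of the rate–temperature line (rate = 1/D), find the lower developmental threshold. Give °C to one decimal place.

Equal thermal constants: D₁(T₁ − T_b) = D₂(T₂ − T_b).
12.2·(15.1 − T_b) = 5.8·(22.6 − T_b)
T_b = (12.2·15.1 − 5.8·22.6) / (12.2 − 5.8) = 53.14 / 6.4 = 8.303 °C ≈ 8.3 °C.

8.3 °C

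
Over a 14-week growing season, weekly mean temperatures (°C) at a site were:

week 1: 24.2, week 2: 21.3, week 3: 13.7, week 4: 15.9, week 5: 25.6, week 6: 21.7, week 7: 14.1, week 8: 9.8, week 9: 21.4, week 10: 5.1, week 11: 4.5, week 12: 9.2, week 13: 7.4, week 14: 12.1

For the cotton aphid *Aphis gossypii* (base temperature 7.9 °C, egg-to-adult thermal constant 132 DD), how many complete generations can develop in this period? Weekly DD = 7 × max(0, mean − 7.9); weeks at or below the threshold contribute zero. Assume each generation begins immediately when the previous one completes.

Weekly DD (7 × max(0, T̄ − 7.9)): 114.1, 93.8, 40.6, 56.0, 123.9, 96.6, 43.4, 13.3, 94.5, 0.0, 0.0, 9.1, 0.0, 29.4.
Season total = 714.7 DD.
Complete generations = ⌊714.7 / 132⌋ = 5.

5 generations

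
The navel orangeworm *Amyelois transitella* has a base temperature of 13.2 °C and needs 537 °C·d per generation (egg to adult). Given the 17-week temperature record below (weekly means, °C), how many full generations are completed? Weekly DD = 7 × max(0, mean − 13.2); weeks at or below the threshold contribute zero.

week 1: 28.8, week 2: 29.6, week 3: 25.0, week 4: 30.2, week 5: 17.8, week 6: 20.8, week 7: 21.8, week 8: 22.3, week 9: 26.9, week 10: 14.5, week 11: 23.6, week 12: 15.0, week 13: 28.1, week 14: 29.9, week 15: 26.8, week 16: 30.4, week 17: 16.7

Weekly DD (7 × max(0, T̄ − 13.2)): 109.2, 114.8, 82.6, 119.0, 32.2, 53.2, 60.2, 63.7, 95.9, 9.1, 72.8, 12.6, 104.3, 116.9, 95.2, 120.4, 24.5.
Season total = 1286.6 DD.
Complete generations = ⌊1286.6 / 537⌋ = 2.

2 generations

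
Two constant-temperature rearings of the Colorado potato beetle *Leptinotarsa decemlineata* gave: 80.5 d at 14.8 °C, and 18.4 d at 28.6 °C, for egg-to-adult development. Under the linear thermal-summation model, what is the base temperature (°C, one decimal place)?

10.7 °C

Equal thermal constants: D₁(T₁ − T_b) = D₂(T₂ − T_b).
80.5·(14.8 − T_b) = 18.4·(28.6 − T_b)
T_b = (80.5·14.8 − 18.4·28.6) / (80.5 − 18.4) = 665.16 / 62.1 = 10.711 °C ≈ 10.7 °C.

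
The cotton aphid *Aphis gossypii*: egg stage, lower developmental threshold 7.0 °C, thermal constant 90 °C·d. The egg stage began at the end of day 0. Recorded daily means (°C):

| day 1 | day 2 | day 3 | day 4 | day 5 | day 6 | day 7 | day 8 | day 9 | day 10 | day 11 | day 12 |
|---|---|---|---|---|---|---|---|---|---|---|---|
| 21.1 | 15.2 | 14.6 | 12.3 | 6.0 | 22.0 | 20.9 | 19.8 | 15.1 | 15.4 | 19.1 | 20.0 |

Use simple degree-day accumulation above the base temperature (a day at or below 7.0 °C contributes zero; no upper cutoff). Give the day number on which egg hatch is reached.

Daily DD above 7.0 °C: 14.1, 8.2, 7.6, 5.3, 0.0, 15.0, 13.9, 12.8, 8.1, 8.4, 12.1, 13.0.
Cumulative: 14.1, 22.3, 29.9, 35.2, 35.2, 50.2, 64.1, 76.9, 85.0, 93.4, 105.5, 118.5.
The total first reaches 90 DD on day 10.

day 10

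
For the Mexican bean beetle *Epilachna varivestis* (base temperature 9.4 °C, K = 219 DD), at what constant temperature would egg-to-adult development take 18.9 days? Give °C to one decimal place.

21.0 °C

Required daily accumulation = 219 / 18.9 = 11.587 DD/day.
T = T_base + 11.587 = 9.4 + 11.587 = 20.987 ≈ 21.0 °C.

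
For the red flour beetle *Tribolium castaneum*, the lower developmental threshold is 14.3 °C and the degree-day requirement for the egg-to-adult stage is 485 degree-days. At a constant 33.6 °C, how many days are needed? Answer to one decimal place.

Daily accumulation = 33.6 − 14.3 = 19.3 DD/day.
Duration = 485 / 19.3 = 25.130 ≈ 25.1 days.

25.1 days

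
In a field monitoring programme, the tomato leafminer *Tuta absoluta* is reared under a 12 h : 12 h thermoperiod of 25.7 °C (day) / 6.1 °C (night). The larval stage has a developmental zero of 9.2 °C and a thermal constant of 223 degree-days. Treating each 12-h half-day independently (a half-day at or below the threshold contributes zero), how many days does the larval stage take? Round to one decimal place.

Day half: max(0, 25.7 − 9.2) × 0.5 = 16.5 × 0.5 = 8.25 DD.
Night half: max(0, 6.1 − 9.2) × 0.5 = 0.0 × 0.5 = 0.00 DD.
Per 24 h: 8.25 DD/day.
Duration = 223 / 8.25 = 27.030 ≈ 27.0 days.

27.0 days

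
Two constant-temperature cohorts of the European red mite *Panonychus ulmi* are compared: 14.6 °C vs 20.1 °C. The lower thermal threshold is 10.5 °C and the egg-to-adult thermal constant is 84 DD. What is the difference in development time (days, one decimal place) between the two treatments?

11.7 days

At 14.6 °C: 84 / (14.6 − 10.5) = 84 / 4.1 = 20.488 d.
At 20.1 °C: 84 / (20.1 − 10.5) = 84 / 9.6 = 8.750 d.
Difference = |20.488 − 8.750| = 11.738 ≈ 11.7 days.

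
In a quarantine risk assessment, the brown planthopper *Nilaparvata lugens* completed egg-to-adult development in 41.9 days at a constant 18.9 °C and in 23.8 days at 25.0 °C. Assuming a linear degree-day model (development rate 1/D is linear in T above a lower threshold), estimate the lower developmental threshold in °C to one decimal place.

Under the model K = D·(T − T_b), so D₁·(T₁ − T_b) = D₂·(T₂ − T_b).
41.9·(18.9 − T_b) = 23.8·(25.0 − T_b)
T_b = (41.9·18.9 − 23.8·25.0) / (41.9 − 23.8) = 196.91 / 18.1 = 10.879 °C ≈ 10.9 °C.

10.9 °C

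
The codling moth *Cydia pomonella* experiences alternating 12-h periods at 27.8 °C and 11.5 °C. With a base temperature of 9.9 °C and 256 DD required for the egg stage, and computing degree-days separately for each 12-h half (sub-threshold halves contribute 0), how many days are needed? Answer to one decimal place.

26.3 days

Day half: max(0, 27.8 − 9.9) × 0.5 = 17.9 × 0.5 = 8.95 DD.
Night half: max(0, 11.5 − 9.9) × 0.5 = 1.6 × 0.5 = 0.80 DD.
Per 24 h: 9.75 DD/day.
Duration = 256 / 9.75 = 26.256 ≈ 26.3 days.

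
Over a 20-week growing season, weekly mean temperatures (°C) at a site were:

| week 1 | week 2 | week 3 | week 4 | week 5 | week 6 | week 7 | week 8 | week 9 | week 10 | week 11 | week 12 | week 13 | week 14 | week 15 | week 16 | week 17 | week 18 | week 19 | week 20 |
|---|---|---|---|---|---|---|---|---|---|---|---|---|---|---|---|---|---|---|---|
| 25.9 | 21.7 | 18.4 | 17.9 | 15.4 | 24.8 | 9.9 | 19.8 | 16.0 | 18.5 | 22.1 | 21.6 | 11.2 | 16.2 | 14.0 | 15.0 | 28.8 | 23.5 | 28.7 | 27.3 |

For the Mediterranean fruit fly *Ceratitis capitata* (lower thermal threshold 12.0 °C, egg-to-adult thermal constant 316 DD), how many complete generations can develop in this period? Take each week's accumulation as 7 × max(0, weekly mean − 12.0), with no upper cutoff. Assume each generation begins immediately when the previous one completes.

3 generations

Weekly DD (7 × max(0, T̄ − 12.0)): 97.3, 67.9, 44.8, 41.3, 23.8, 89.6, 0.0, 54.6, 28.0, 45.5, 70.7, 67.2, 0.0, 29.4, 14.0, 21.0, 117.6, 80.5, 116.9, 107.1.
Season total = 1117.2 DD.
Complete generations = ⌊1117.2 / 316⌋ = 3.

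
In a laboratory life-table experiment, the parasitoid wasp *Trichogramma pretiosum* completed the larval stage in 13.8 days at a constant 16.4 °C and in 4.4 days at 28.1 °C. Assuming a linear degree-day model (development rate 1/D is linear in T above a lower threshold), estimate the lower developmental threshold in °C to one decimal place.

Linear rate model ⇒ the product D·(T − T_b) is constant across temperatures.
13.8·(16.4 − T_b) = 4.4·(28.1 − T_b)
T_b = (13.8·16.4 − 4.4·28.1) / (13.8 − 4.4) = 102.68 / 9.4 = 10.923 °C ≈ 10.9 °C.

10.9 °C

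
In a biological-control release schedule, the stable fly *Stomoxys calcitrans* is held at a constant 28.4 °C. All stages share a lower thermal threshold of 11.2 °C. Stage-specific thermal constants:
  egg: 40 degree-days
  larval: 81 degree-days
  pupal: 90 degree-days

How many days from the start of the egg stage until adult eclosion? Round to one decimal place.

12.3 days

Daily accumulation at 28.4 °C = 28.4 − 11.2 = 17.2 DD/day.
Total K = 40 + 81 + 90 = 211 DD.
Total duration = 211 / 17.2 = 12.267 ≈ 12.3 days.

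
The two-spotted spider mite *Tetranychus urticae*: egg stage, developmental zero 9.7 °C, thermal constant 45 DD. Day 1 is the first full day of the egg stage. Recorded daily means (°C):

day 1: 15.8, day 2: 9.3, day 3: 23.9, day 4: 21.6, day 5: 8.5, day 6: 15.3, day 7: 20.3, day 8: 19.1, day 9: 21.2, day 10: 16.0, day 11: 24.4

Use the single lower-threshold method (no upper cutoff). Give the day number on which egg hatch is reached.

Daily DD above 9.7 °C: 6.1, 0.0, 14.2, 11.9, 0.0, 5.6, 10.6, 9.4, 11.5, 6.3, 14.7.
Cumulative: 6.1, 6.1, 20.3, 32.2, 32.2, 37.8, 48.4, 57.8, 69.3, 75.6, 90.3.
The total first reaches 45 DD on day 7.

day 7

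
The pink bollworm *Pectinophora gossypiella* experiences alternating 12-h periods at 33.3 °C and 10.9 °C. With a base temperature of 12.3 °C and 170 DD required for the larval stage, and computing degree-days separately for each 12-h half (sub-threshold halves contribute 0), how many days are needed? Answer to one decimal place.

16.2 days

Day half: max(0, 33.3 − 12.3) × 0.5 = 21.0 × 0.5 = 10.50 DD.
Night half: max(0, 10.9 − 12.3) × 0.5 = 0.0 × 0.5 = 0.00 DD.
Per 24 h: 10.50 DD/day.
Duration = 170 / 10.50 = 16.190 ≈ 16.2 days.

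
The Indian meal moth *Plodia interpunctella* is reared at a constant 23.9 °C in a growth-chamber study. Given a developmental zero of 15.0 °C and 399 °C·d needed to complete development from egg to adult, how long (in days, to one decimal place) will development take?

Daily accumulation = 23.9 − 15.0 = 8.9 DD/day.
Duration = 399 / 8.9 = 44.831 ≈ 44.8 days.

44.8 days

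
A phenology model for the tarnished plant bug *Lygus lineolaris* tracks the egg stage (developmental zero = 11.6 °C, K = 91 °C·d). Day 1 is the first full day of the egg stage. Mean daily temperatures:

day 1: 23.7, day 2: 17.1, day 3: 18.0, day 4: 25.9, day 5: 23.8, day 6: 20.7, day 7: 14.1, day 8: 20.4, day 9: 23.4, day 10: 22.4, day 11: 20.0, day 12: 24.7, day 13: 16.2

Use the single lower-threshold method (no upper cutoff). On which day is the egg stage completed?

Daily DD above 11.6 °C: 12.1, 5.5, 6.4, 14.3, 12.2, 9.1, 2.5, 8.8, 11.8, 10.8, 8.4, 13.1, 4.6.
Cumulative: 12.1, 17.6, 24.0, 38.3, 50.5, 59.6, 62.1, 70.9, 82.7, 93.5, 101.9, 115.0, 119.6.
The total first reaches 91 DD on day 10.

day 10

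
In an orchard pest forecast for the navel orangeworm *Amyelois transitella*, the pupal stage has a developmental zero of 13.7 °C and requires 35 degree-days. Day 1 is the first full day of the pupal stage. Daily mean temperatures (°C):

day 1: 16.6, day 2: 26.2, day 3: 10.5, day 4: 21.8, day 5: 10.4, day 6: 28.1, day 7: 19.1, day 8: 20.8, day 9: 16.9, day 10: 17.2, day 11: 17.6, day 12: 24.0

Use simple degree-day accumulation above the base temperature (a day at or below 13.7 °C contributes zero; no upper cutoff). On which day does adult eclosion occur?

Daily DD above 13.7 °C: 2.9, 12.5, 0.0, 8.1, 0.0, 14.4, 5.4, 7.1, 3.2, 3.5, 3.9, 10.3.
Cumulative: 2.9, 15.4, 15.4, 23.5, 23.5, 37.9, 43.3, 50.4, 53.6, 57.1, 61.0, 71.3.
The total first reaches 35 DD on day 6.

day 6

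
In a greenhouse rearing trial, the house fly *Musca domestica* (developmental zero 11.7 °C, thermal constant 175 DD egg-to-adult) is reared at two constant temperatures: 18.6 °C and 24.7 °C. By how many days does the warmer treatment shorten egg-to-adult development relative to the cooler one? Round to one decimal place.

11.9 days

At 18.6 °C: 175 / (18.6 − 11.7) = 175 / 6.9 = 25.362 d.
At 24.7 °C: 175 / (24.7 − 11.7) = 175 / 13.0 = 13.462 d.
Difference = |25.362 − 13.462| = 11.901 ≈ 11.9 days.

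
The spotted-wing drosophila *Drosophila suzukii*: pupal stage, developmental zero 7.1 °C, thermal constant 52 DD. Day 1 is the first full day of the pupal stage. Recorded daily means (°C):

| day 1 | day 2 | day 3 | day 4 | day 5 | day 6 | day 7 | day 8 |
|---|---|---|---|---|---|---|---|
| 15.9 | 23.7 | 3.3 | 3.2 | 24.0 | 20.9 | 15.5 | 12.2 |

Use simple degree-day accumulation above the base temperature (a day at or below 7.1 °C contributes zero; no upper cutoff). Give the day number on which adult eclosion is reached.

Daily DD above 7.1 °C: 8.8, 16.6, 0.0, 0.0, 16.9, 13.8, 8.4, 5.1.
Cumulative: 8.8, 25.4, 25.4, 25.4, 42.3, 56.1, 64.5, 69.6.
The total first reaches 52 DD on day 6.

day 6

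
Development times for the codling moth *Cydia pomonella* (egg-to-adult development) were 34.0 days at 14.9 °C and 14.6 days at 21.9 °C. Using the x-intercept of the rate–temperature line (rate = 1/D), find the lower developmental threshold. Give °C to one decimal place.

9.6 °C

Linear rate model ⇒ the product D·(T − T_b) is constant across temperatures.
34.0·(14.9 − T_b) = 14.6·(21.9 − T_b)
T_b = (34.0·14.9 − 14.6·21.9) / (34.0 − 14.6) = 186.86 / 19.4 = 9.632 °C ≈ 9.6 °C.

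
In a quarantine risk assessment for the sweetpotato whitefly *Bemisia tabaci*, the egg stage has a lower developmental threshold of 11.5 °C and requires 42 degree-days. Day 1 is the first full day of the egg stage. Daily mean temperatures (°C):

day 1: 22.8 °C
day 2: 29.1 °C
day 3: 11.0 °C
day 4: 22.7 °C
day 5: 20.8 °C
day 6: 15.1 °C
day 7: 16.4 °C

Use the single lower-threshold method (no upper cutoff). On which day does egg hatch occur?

day 5

Daily DD above 11.5 °C: 11.3, 17.6, 0.0, 11.2, 9.3, 3.6, 4.9.
Cumulative: 11.3, 28.9, 28.9, 40.1, 49.4, 53.0, 57.9.
The total first reaches 42 DD on day 5.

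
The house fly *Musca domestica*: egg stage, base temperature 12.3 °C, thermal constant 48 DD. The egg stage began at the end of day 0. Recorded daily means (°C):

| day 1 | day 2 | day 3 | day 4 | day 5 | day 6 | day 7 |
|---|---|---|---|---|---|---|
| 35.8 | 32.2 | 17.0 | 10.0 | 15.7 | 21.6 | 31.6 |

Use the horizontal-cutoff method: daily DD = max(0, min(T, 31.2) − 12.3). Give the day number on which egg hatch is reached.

day 6

Daily DD above 12.3 °C (capped at 18.9): 18.9, 18.9, 4.7, 0.0, 3.4, 9.3, 18.9.
Cumulative: 18.9, 37.8, 42.5, 42.5, 45.9, 55.2, 74.1.
The total first reaches 48 DD on day 6.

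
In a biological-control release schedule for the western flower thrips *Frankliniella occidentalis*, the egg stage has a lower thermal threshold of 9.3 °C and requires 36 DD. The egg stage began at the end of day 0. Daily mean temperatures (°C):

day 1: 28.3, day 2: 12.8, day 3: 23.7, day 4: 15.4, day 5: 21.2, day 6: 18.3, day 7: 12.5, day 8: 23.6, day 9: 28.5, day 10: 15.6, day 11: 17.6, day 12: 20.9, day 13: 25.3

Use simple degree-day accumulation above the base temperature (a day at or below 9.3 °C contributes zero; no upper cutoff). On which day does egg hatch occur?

day 3

Daily DD above 9.3 °C: 19.0, 3.5, 14.4, 6.1, 11.9, 9.0, 3.2, 14.3, 19.2, 6.3, 8.3, 11.6, 16.0.
Cumulative: 19.0, 22.5, 36.9, 43.0, 54.9, 63.9, 67.1, 81.4, 100.6, 106.9, 115.2, 126.8, 142.8.
The total first reaches 36 DD on day 3.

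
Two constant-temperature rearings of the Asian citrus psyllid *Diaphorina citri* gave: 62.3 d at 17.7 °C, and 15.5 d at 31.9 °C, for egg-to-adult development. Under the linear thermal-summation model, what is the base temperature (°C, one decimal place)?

13.0 °C

Under the model K = D·(T − T_b), so D₁·(T₁ − T_b) = D₂·(T₂ − T_b).
62.3·(17.7 − T_b) = 15.5·(31.9 − T_b)
T_b = (62.3·17.7 − 15.5·31.9) / (62.3 − 15.5) = 608.26 / 46.8 = 12.997 °C ≈ 13.0 °C.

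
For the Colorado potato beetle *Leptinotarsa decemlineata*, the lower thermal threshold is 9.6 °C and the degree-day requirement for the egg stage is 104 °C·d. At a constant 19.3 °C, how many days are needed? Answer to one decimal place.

10.7 days

Daily accumulation = 19.3 − 9.6 = 9.7 DD/day.
Duration = 104 / 9.7 = 10.722 ≈ 10.7 days.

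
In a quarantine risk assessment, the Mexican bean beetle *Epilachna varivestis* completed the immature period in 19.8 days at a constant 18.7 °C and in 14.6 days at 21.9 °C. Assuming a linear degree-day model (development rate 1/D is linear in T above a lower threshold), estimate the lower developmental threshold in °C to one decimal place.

9.7 °C

Equal thermal constants: D₁(T₁ − T_b) = D₂(T₂ − T_b).
19.8·(18.7 − T_b) = 14.6·(21.9 − T_b)
T_b = (19.8·18.7 − 14.6·21.9) / (19.8 − 14.6) = 50.52 / 5.2 = 9.715 °C ≈ 9.7 °C.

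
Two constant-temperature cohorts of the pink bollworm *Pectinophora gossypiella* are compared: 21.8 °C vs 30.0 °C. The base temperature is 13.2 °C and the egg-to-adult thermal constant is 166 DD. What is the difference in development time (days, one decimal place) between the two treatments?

9.4 days

At 21.8 °C: 166 / (21.8 − 13.2) = 166 / 8.6 = 19.302 d.
At 30.0 °C: 166 / (30.0 − 13.2) = 166 / 16.8 = 9.881 d.
Difference = |19.302 − 9.881| = 9.421 ≈ 9.4 days.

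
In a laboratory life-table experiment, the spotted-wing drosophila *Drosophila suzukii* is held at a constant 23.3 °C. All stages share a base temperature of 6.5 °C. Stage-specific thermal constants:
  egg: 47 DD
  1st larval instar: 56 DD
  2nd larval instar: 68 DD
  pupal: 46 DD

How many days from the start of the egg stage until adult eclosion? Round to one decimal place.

Daily accumulation at 23.3 °C = 23.3 − 6.5 = 16.8 DD/day.
Total K = 47 + 56 + 68 + 46 = 217 DD.
Total duration = 217 / 16.8 = 12.917 ≈ 12.9 days.

12.9 days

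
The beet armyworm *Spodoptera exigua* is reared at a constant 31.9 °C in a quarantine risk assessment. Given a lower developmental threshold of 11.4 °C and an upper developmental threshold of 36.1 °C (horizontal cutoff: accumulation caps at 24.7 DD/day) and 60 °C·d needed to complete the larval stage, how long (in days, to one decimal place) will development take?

Daily accumulation = 31.9 − 11.4 = 20.5 DD/day.
Duration = 60 / 20.5 = 2.927 ≈ 2.9 days.

2.9 days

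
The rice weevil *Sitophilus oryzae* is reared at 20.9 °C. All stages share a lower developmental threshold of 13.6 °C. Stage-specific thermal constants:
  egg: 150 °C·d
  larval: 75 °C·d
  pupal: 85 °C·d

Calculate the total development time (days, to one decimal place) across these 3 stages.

42.5 days

Daily accumulation at 20.9 °C = 20.9 − 13.6 = 7.3 DD/day.
Total K = 150 + 75 + 85 = 310 DD.
Total duration = 310 / 7.3 = 42.466 ≈ 42.5 days.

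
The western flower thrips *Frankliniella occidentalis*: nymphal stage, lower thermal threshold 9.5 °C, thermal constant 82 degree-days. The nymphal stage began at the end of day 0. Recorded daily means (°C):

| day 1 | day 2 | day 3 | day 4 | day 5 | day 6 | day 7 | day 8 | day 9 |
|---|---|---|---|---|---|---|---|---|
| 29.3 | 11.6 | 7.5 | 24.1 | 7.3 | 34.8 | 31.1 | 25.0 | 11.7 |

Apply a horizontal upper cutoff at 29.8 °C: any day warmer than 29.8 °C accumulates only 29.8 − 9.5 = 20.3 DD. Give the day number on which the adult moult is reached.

day 8

Daily DD above 9.5 °C (capped at 20.3): 19.8, 2.1, 0.0, 14.6, 0.0, 20.3, 20.3, 15.5, 2.2.
Cumulative: 19.8, 21.9, 21.9, 36.5, 36.5, 56.8, 77.1, 92.6, 94.8.
The total first reaches 82 DD on day 8.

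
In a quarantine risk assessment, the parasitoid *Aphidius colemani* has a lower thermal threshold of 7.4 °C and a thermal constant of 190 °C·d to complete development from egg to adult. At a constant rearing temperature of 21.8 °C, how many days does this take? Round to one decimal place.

13.2 days

Daily accumulation = 21.8 − 7.4 = 14.4 DD/day.
Duration = 190 / 14.4 = 13.194 ≈ 13.2 days.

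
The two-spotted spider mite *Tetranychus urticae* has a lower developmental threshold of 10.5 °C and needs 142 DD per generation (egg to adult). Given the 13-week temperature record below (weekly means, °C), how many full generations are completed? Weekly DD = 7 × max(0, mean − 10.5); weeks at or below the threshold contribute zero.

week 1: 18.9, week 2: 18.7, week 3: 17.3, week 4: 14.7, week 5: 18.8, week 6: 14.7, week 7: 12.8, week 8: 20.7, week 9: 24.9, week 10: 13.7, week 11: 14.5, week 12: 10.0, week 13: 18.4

Weekly DD (7 × max(0, T̄ − 10.5)): 58.8, 57.4, 47.6, 29.4, 58.1, 29.4, 16.1, 71.4, 100.8, 22.4, 28.0, 0.0, 55.3.
Season total = 574.7 DD.
Complete generations = ⌊574.7 / 142⌋ = 4.

4 generations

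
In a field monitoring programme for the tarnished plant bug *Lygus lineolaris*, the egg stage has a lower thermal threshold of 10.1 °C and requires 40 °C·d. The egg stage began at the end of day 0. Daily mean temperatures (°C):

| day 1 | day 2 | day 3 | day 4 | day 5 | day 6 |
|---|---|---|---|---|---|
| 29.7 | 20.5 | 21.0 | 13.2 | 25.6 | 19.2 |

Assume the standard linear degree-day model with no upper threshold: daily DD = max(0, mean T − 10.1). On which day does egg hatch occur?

day 3

Daily DD above 10.1 °C: 19.6, 10.4, 10.9, 3.1, 15.5, 9.1.
Cumulative: 19.6, 30.0, 40.9, 44.0, 59.5, 68.6.
The total first reaches 40 DD on day 3.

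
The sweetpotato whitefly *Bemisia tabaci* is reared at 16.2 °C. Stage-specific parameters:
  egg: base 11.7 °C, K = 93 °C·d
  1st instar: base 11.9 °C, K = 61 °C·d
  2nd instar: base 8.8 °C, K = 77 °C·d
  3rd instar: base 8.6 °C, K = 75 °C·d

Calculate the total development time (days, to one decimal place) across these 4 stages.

55.1 days

egg: 93 / (16.2 − 11.7) = 93 / 4.5 = 20.667 d.
1st instar: 61 / (16.2 − 11.9) = 61 / 4.3 = 14.186 d.
2nd instar: 77 / (16.2 − 8.8) = 77 / 7.4 = 10.405 d.
3rd instar: 75 / (16.2 − 8.6) = 75 / 7.6 = 9.868 d.
Sum = 55.127 ≈ 55.1 days.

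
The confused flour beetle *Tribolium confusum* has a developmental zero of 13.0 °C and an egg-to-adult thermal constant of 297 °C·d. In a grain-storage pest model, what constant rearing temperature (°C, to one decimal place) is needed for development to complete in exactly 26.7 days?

24.1 °C

Required daily accumulation = 297 / 26.7 = 11.124 DD/day.
T = T_base + 11.124 = 13.0 + 11.124 = 24.124 ≈ 24.1 °C.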